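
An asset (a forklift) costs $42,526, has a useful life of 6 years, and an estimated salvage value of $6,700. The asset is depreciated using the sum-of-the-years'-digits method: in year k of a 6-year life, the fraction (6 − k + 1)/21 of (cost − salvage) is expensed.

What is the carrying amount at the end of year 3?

$16,936

Depreciable base = $42,526 − $6,700 = $35,826.
Sum of the years' digits = 6+5+4+3+2+1 = 21.
Year 1: $35,826 × 6/21 = $10,236. Book value $32,290.
Year 2: $35,826 × 5/21 = $8,530. Book value $23,760.
Year 3: $35,826 × 4/21 = $6,824. Book value $16,936.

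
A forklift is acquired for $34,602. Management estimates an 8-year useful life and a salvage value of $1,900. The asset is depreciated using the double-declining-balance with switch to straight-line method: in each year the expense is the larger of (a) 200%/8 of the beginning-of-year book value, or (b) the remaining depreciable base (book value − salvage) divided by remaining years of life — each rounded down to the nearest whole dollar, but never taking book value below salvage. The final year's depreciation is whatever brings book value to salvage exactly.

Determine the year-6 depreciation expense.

$2,104

Depreciable base = $34,602 − $1,900 = $32,702.
Year 1: DB = ⌊$34,602 × 200%/8⌋ = $8,650; SL = ⌊$32,702/8⌋ = $4,087 → take DB $8,650. Book value $25,952.
Year 2: DB = ⌊$25,952 × 200%/8⌋ = $6,488; SL = ⌊$24,052/7⌋ = $3,436 → take DB $6,488. Book value $19,464.
Year 3: DB = ⌊$19,464 × 200%/8⌋ = $4,866; SL = ⌊$17,564/6⌋ = $2,927 → take DB $4,866. Book value $14,598.
Year 4: DB = ⌊$14,598 × 200%/8⌋ = $3,649; SL = ⌊$12,698/5⌋ = $2,539 → take DB $3,649. Book value $10,949.
Year 5: DB = ⌊$10,949 × 200%/8⌋ = $2,737; SL = ⌊$9,049/4⌋ = $2,262 → take DB $2,737. Book value $8,212.
Year 6: DB = ⌊$8,212 × 200%/8⌋ = $2,053; SL = ⌊$6,312/3⌋ = $2,104 → take SL $2,104. Book value $6,108.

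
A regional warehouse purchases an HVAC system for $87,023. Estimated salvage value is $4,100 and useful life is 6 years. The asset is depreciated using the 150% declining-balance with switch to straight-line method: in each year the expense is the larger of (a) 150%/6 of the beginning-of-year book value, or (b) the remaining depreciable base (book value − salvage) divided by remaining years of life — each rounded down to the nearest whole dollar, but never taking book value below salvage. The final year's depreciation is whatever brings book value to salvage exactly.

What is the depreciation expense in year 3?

$12,237

Depreciable base = $87,023 − $4,100 = $82,923.
Year 1: DB = ⌊$87,023 × 150%/6⌋ = $21,755; SL = ⌊$82,923/6⌋ = $13,820 → take DB $21,755. Book value $65,268.
Year 2: DB = ⌊$65,268 × 150%/6⌋ = $16,317; SL = ⌊$61,168/5⌋ = $12,233 → take DB $16,317. Book value $48,951.
Year 3: DB = ⌊$48,951 × 150%/6⌋ = $12,237; SL = ⌊$44,851/4⌋ = $11,212 → take DB $12,237. Book value $36,714.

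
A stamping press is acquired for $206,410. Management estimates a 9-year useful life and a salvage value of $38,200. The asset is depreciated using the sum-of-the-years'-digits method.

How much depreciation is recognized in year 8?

Depreciable base = $206,410 − $38,200 = $168,210.
Sum of the years' digits = 9+8+7+6+5+4+3+2+1 = 45.
Year 1: $168,210 × 9/45 = $33,642. Book value $172,768.
Year 2: $168,210 × 8/45 = $29,904. Book value $142,864.
Year 3: $168,210 × 7/45 = $26,166. Book value $116,698.
Year 4: $168,210 × 6/45 = $22,428. Book value $94,270.
Year 5: $168,210 × 5/45 = $18,690. Book value $75,580.
Year 6: $168,210 × 4/45 = $14,952. Book value $60,628.
Year 7: $168,210 × 3/45 = $11,214. Book value $49,414.
Year 8: $168,210 × 2/45 = $7,476. Book value $41,938.

$7,476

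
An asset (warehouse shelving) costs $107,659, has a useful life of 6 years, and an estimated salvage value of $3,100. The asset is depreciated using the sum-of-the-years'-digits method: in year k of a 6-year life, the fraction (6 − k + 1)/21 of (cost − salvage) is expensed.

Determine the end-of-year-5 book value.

$8,079

Depreciable base = $107,659 − $3,100 = $104,559.
Sum of the years' digits = 6+5+4+3+2+1 = 21.
Year 1: $104,559 × 6/21 = $29,874. Book value $77,785.
Year 2: $104,559 × 5/21 = $24,895. Book value $52,890.
Year 3: $104,559 × 4/21 = $19,916. Book value $32,974.
Year 4: $104,559 × 3/21 = $14,937. Book value $18,037.
Year 5: $104,559 × 2/21 = $9,958. Book value $8,079.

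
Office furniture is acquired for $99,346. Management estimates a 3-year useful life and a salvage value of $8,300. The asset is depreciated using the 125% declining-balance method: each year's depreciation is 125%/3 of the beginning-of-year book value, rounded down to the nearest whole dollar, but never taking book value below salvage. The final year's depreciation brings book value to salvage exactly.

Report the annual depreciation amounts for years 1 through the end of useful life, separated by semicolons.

$41,394; $24,146; $25,506

Depreciable base = $99,346 − $8,300 = $91,046.
Year 1: ⌊$99,346 × 125%/3⌋ = $41,394. Book value $57,952.
Year 2: ⌊$57,952 × 125%/3⌋ = $24,146. Book value $33,806.
Year 3 (final): $33,806 − $8,300 = $25,506. Book value $8,300.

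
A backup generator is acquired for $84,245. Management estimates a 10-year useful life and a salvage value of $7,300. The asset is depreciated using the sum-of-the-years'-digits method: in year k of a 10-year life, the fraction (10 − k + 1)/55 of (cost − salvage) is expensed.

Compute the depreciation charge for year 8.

Depreciable base = $84,245 − $7,300 = $76,945.
Sum of the years' digits = 10+9+8+7+6+5+4+3+2+1 = 55.
Year 1: $76,945 × 10/55 = $13,990. Book value $70,255.
Year 2: $76,945 × 9/55 = $12,591. Book value $57,664.
Year 3: $76,945 × 8/55 = $11,192. Book value $46,472.
Year 4: $76,945 × 7/55 = $9,793. Book value $36,679.
Year 5: $76,945 × 6/55 = $8,394. Book value $28,285.
Year 6: $76,945 × 5/55 = $6,995. Book value $21,290.
Year 7: $76,945 × 4/55 = $5,596. Book value $15,694.
Year 8: $76,945 × 3/55 = $4,197. Book value $11,497.

$4,197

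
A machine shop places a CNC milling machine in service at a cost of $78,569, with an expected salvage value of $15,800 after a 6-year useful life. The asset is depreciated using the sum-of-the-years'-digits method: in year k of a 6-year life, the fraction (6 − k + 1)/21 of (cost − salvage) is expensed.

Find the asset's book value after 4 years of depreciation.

Depreciable base = $78,569 − $15,800 = $62,769.
Sum of the years' digits = 6+5+4+3+2+1 = 21.
Year 1: $62,769 × 6/21 = $17,934. Book value $60,635.
Year 2: $62,769 × 5/21 = $14,945. Book value $45,690.
Year 3: $62,769 × 4/21 = $11,956. Book value $33,734.
Year 4: $62,769 × 3/21 = $8,967. Book value $24,767.

$24,767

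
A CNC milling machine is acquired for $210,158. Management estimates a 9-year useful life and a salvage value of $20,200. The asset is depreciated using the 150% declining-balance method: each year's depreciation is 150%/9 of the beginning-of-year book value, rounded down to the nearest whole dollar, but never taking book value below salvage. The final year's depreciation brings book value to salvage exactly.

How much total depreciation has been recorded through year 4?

Depreciable base = $210,158 − $20,200 = $189,958.
Year 1: ⌊$210,158 × 150%/9⌋ = $35,026. Book value $175,132.
Year 2: ⌊$175,132 × 150%/9⌋ = $29,188. Book value $145,944.
Year 3: ⌊$145,944 × 150%/9⌋ = $24,324. Book value $121,620.
Year 4: ⌊$121,620 × 150%/9⌋ = $20,270. Book value $101,350.
Accumulated through year 4 = $210,158 − $101,350 = $108,808.

$108,808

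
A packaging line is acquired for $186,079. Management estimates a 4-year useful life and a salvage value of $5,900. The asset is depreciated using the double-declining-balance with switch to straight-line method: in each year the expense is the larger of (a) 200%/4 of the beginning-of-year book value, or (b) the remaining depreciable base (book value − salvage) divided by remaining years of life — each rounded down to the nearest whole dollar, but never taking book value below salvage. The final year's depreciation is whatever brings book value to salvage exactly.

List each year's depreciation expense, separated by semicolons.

Depreciable base = $186,079 − $5,900 = $180,179.
Year 1: DB = ⌊$186,079 × 200%/4⌋ = $93,039; SL = ⌊$180,179/4⌋ = $45,044 → take DB $93,039. Book value $93,040.
Year 2: DB = ⌊$93,040 × 200%/4⌋ = $46,520; SL = ⌊$87,140/3⌋ = $29,046 → take DB $46,520. Book value $46,520.
Year 3: DB = ⌊$46,520 × 200%/4⌋ = $23,260; SL = ⌊$40,620/2⌋ = $20,310 → take DB $23,260. Book value $23,260.
Year 4 (final): $23,260 − $5,900 = $17,360. Book value $5,900.

$93,039; $46,520; $23,260; $17,360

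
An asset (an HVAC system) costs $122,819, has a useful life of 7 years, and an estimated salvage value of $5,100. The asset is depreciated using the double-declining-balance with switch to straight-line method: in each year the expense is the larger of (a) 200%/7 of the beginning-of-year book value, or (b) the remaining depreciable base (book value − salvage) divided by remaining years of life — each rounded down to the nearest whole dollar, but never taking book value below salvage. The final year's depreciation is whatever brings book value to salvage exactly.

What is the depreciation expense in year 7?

$8,869

Depreciable base = $122,819 − $5,100 = $117,719.
Year 1: DB = ⌊$122,819 × 200%/7⌋ = $35,091; SL = ⌊$117,719/7⌋ = $16,817 → take DB $35,091. Book value $87,728.
Year 2: DB = ⌊$87,728 × 200%/7⌋ = $25,065; SL = ⌊$82,628/6⌋ = $13,771 → take DB $25,065. Book value $62,663.
Year 3: DB = ⌊$62,663 × 200%/7⌋ = $17,903; SL = ⌊$57,563/5⌋ = $11,512 → take DB $17,903. Book value $44,760.
Year 4: DB = ⌊$44,760 × 200%/7⌋ = $12,788; SL = ⌊$39,660/4⌋ = $9,915 → take DB $12,788. Book value $31,972.
Year 5: DB = ⌊$31,972 × 200%/7⌋ = $9,134; SL = ⌊$26,872/3⌋ = $8,957 → take DB $9,134. Book value $22,838.
Year 6: DB = ⌊$22,838 × 200%/7⌋ = $6,525; SL = ⌊$17,738/2⌋ = $8,869 → take SL $8,869. Book value $13,969.
Year 7 (final): $13,969 − $5,100 = $8,869. Book value $5,100.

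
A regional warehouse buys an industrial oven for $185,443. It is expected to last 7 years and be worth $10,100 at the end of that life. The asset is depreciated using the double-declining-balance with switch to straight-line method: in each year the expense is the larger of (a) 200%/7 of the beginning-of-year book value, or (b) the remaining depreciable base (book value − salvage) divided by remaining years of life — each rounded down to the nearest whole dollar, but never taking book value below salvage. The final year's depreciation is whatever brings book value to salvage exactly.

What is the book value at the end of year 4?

$48,274

Depreciable base = $185,443 − $10,100 = $175,343.
Year 1: DB = ⌊$185,443 × 200%/7⌋ = $52,983; SL = ⌊$175,343/7⌋ = $25,049 → take DB $52,983. Book value $132,460.
Year 2: DB = ⌊$132,460 × 200%/7⌋ = $37,845; SL = ⌊$122,360/6⌋ = $20,393 → take DB $37,845. Book value $94,615.
Year 3: DB = ⌊$94,615 × 200%/7⌋ = $27,032; SL = ⌊$84,515/5⌋ = $16,903 → take DB $27,032. Book value $67,583.
Year 4: DB = ⌊$67,583 × 200%/7⌋ = $19,309; SL = ⌊$57,483/4⌋ = $14,370 → take DB $19,309. Book value $48,274.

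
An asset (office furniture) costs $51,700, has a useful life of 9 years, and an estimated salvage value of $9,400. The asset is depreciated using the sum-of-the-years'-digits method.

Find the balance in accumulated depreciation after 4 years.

$28,200

Depreciable base = $51,700 − $9,400 = $42,300.
Sum of the years' digits = 9+8+7+6+5+4+3+2+1 = 45.
Year 1: $42,300 × 9/45 = $8,460. Book value $43,240.
Year 2: $42,300 × 8/45 = $7,520. Book value $35,720.
Year 3: $42,300 × 7/45 = $6,580. Book value $29,140.
Year 4: $42,300 × 6/45 = $5,640. Book value $23,500.
Accumulated through year 4 = $51,700 − $23,500 = $28,200.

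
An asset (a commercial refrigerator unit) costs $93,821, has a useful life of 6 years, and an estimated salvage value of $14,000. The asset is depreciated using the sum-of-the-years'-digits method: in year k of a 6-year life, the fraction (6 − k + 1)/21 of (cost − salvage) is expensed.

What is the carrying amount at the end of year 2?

Depreciable base = $93,821 − $14,000 = $79,821.
Sum of the years' digits = 6+5+4+3+2+1 = 21.
Year 1: $79,821 × 6/21 = $22,806. Book value $71,015.
Year 2: $79,821 × 5/21 = $19,005. Book value $52,010.

$52,010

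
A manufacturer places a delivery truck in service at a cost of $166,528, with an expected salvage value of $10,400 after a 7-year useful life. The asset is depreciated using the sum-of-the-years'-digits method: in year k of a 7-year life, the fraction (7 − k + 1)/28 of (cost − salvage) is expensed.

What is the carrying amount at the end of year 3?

Depreciable base = $166,528 − $10,400 = $156,128.
Sum of the years' digits = 7+6+5+4+3+2+1 = 28.
Year 1: $156,128 × 7/28 = $39,032. Book value $127,496.
Year 2: $156,128 × 6/28 = $33,456. Book value $94,040.
Year 3: $156,128 × 5/28 = $27,880. Book value $66,160.

$66,160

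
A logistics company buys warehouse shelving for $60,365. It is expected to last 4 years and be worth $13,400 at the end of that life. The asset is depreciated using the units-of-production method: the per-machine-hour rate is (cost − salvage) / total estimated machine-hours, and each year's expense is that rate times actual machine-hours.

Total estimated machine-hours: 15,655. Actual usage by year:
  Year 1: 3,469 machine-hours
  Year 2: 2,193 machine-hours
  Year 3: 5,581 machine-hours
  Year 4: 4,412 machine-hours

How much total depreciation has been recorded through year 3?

Depreciable base = $60,365 − $13,400 = $46,965.
Rate = $46,965 / 15,655 machine-hours = $3 per machine-hour.
Year 1: 3,469 × $3 = $10,407. Book value $49,958.
Year 2: 2,193 × $3 = $6,579. Book value $43,379.
Year 3: 5,581 × $3 = $16,743. Book value $26,636.
Accumulated through year 3 = $60,365 − $26,636 = $33,729.

$33,729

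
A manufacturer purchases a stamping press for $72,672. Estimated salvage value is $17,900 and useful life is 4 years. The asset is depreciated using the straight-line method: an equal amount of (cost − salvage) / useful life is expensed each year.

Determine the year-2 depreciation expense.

$13,693

Depreciable base = $72,672 − $17,900 = $54,772.
Annual expense = $54,772 / 4 = $13,693.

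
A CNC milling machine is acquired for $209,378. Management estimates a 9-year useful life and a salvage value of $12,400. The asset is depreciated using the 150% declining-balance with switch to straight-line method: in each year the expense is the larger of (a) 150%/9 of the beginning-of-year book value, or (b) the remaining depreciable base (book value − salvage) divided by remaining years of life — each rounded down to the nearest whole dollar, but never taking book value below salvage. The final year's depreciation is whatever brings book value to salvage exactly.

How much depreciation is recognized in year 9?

$17,715

Depreciable base = $209,378 − $12,400 = $196,978.
Year 1: DB = ⌊$209,378 × 150%/9⌋ = $34,896; SL = ⌊$196,978/9⌋ = $21,886 → take DB $34,896. Book value $174,482.
Year 2: DB = ⌊$174,482 × 150%/9⌋ = $29,080; SL = ⌊$162,082/8⌋ = $20,260 → take DB $29,080. Book value $145,402.
Year 3: DB = ⌊$145,402 × 150%/9⌋ = $24,233; SL = ⌊$133,002/7⌋ = $19,000 → take DB $24,233. Book value $121,169.
Year 4: DB = ⌊$121,169 × 150%/9⌋ = $20,194; SL = ⌊$108,769/6⌋ = $18,128 → take DB $20,194. Book value $100,975.
Year 5: DB = ⌊$100,975 × 150%/9⌋ = $16,829; SL = ⌊$88,575/5⌋ = $17,715 → take SL $17,715. Book value $83,260.
Year 6: DB = ⌊$83,260 × 150%/9⌋ = $13,876; SL = ⌊$70,860/4⌋ = $17,715 → take SL $17,715. Book value $65,545.
Year 7: DB = ⌊$65,545 × 150%/9⌋ = $10,924; SL = ⌊$53,145/3⌋ = $17,715 → take SL $17,715. Book value $47,830.
Year 8: DB = ⌊$47,830 × 150%/9⌋ = $7,971; SL = ⌊$35,430/2⌋ = $17,715 → take SL $17,715. Book value $30,115.
Year 9 (final): $30,115 − $12,400 = $17,715. Book value $12,400.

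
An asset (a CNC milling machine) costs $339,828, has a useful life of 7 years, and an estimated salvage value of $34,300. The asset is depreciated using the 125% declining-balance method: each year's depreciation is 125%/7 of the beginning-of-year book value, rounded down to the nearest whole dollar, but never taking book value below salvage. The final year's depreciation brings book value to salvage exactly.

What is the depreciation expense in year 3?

Depreciable base = $339,828 − $34,300 = $305,528.
Year 1: ⌊$339,828 × 125%/7⌋ = $60,683. Book value $279,145.
Year 2: ⌊$279,145 × 125%/7⌋ = $49,847. Book value $229,298.
Year 3: ⌊$229,298 × 125%/7⌋ = $40,946. Book value $188,352.

$40,946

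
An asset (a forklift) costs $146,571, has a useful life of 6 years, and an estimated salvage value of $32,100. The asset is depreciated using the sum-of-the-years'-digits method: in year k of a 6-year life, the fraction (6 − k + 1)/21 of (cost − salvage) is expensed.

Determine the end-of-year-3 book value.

Depreciable base = $146,571 − $32,100 = $114,471.
Sum of the years' digits = 6+5+4+3+2+1 = 21.
Year 1: $114,471 × 6/21 = $32,706. Book value $113,865.
Year 2: $114,471 × 5/21 = $27,255. Book value $86,610.
Year 3: $114,471 × 4/21 = $21,804. Book value $64,806.

$64,806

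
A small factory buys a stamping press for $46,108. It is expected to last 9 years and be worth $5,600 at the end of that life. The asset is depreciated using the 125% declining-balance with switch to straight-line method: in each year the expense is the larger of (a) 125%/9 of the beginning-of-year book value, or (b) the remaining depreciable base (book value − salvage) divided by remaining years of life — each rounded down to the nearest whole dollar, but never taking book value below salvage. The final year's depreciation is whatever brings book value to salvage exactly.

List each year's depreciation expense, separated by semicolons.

Depreciable base = $46,108 − $5,600 = $40,508.
Year 1: DB = ⌊$46,108 × 125%/9⌋ = $6,403; SL = ⌊$40,508/9⌋ = $4,500 → take DB $6,403. Book value $39,705.
Year 2: DB = ⌊$39,705 × 125%/9⌋ = $5,514; SL = ⌊$34,105/8⌋ = $4,263 → take DB $5,514. Book value $34,191.
Year 3: DB = ⌊$34,191 × 125%/9⌋ = $4,748; SL = ⌊$28,591/7⌋ = $4,084 → take DB $4,748. Book value $29,443.
Year 4: DB = ⌊$29,443 × 125%/9⌋ = $4,089; SL = ⌊$23,843/6⌋ = $3,973 → take DB $4,089. Book value $25,354.
Year 5: DB = ⌊$25,354 × 125%/9⌋ = $3,521; SL = ⌊$19,754/5⌋ = $3,950 → take SL $3,950. Book value $21,404.
Year 6: DB = ⌊$21,404 × 125%/9⌋ = $2,972; SL = ⌊$15,804/4⌋ = $3,951 → take SL $3,951. Book value $17,453.
Year 7: DB = ⌊$17,453 × 125%/9⌋ = $2,424; SL = ⌊$11,853/3⌋ = $3,951 → take SL $3,951. Book value $13,502.
Year 8: DB = ⌊$13,502 × 125%/9⌋ = $1,875; SL = ⌊$7,902/2⌋ = $3,951 → take SL $3,951. Book value $9,551.
Year 9 (final): $9,551 − $5,600 = $3,951. Book value $5,600.

$6,403; $5,514; $4,748; $4,089; $3,950; $3,951; $3,951; $3,951; $3,951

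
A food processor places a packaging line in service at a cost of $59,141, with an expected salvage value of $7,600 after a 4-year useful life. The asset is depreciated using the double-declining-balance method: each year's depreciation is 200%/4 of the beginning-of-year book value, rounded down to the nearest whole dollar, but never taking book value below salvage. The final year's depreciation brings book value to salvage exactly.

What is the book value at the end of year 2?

$14,786

Depreciable base = $59,141 − $7,600 = $51,541.
Year 1: ⌊$59,141 × 200%/4⌋ = $29,570. Book value $29,571.
Year 2: ⌊$29,571 × 200%/4⌋ = $14,785. Book value $14,786.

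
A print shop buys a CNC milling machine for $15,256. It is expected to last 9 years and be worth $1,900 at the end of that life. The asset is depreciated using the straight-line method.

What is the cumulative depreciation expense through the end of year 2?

$2,968

Depreciable base = $15,256 − $1,900 = $13,356.
Annual expense = $13,356 / 9 = $1,484.
End of year 1: book value $13,772.
End of year 2: book value $12,288.
Accumulated through year 2 = $15,256 − $12,288 = $2,968.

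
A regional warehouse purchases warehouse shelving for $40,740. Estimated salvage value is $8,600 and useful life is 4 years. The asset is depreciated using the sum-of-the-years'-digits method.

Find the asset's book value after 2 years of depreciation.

$18,242

Depreciable base = $40,740 − $8,600 = $32,140.
Sum of the years' digits = 4+3+2+1 = 10.
Year 1: $32,140 × 4/10 = $12,856. Book value $27,884.
Year 2: $32,140 × 3/10 = $9,642. Book value $18,242.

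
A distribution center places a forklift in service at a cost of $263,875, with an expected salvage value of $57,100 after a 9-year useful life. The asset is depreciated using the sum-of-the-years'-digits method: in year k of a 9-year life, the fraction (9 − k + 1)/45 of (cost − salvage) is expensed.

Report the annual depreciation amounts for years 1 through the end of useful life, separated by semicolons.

Depreciable base = $263,875 − $57,100 = $206,775.
Sum of the years' digits = 9+8+7+6+5+4+3+2+1 = 45.
Year 1: $206,775 × 9/45 = $41,355. Book value $222,520.
Year 2: $206,775 × 8/45 = $36,760. Book value $185,760.
Year 3: $206,775 × 7/45 = $32,165. Book value $153,595.
Year 4: $206,775 × 6/45 = $27,570. Book value $126,025.
Year 5: $206,775 × 5/45 = $22,975. Book value $103,050.
Year 6: $206,775 × 4/45 = $18,380. Book value $84,670.
Year 7: $206,775 × 3/45 = $13,785. Book value $70,885.
Year 8: $206,775 × 2/45 = $9,190. Book value $61,695.
Year 9: $206,775 × 1/45 = $4,595. Book value $57,100.

$41,355; $36,760; $32,165; $27,570; $22,975; $18,380; $13,785; $9,190; $4,595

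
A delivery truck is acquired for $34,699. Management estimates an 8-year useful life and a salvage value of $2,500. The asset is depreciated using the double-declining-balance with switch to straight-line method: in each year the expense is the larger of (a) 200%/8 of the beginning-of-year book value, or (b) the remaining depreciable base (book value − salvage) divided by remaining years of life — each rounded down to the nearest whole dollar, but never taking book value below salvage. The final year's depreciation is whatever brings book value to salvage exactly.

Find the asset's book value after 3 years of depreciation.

$14,640

Depreciable base = $34,699 − $2,500 = $32,199.
Year 1: DB = ⌊$34,699 × 200%/8⌋ = $8,674; SL = ⌊$32,199/8⌋ = $4,024 → take DB $8,674. Book value $26,025.
Year 2: DB = ⌊$26,025 × 200%/8⌋ = $6,506; SL = ⌊$23,525/7⌋ = $3,360 → take DB $6,506. Book value $19,519.
Year 3: DB = ⌊$19,519 × 200%/8⌋ = $4,879; SL = ⌊$17,019/6⌋ = $2,836 → take DB $4,879. Book value $14,640.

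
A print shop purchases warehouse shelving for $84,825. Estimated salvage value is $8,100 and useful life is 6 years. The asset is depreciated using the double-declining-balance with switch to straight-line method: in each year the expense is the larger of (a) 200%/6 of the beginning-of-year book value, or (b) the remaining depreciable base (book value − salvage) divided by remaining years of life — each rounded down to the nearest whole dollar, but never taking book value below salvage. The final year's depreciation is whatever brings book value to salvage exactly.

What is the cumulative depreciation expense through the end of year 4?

$68,069

Depreciable base = $84,825 − $8,100 = $76,725.
Year 1: DB = ⌊$84,825 × 200%/6⌋ = $28,275; SL = ⌊$76,725/6⌋ = $12,787 → take DB $28,275. Book value $56,550.
Year 2: DB = ⌊$56,550 × 200%/6⌋ = $18,850; SL = ⌊$48,450/5⌋ = $9,690 → take DB $18,850. Book value $37,700.
Year 3: DB = ⌊$37,700 × 200%/6⌋ = $12,566; SL = ⌊$29,600/4⌋ = $7,400 → take DB $12,566. Book value $25,134.
Year 4: DB = ⌊$25,134 × 200%/6⌋ = $8,378; SL = ⌊$17,034/3⌋ = $5,678 → take DB $8,378. Book value $16,756.
Accumulated through year 4 = $84,825 − $16,756 = $68,069.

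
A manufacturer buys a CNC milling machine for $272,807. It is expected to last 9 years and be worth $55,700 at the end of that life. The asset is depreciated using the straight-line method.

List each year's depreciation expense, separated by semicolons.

Depreciable base = $272,807 − $55,700 = $217,107.
Annual expense = $217,107 / 9 = $24,123.
End of year 1: book value $248,684.
End of year 2: book value $224,561.
End of year 3: book value $200,438.
End of year 4: book value $176,315.
End of year 5: book value $152,192.
End of year 6: book value $128,069.
End of year 7: book value $103,946.
End of year 8: book value $79,823.
End of year 9: book value $55,700.

$24,123; $24,123; $24,123; $24,123; $24,123; $24,123; $24,123; $24,123; $24,123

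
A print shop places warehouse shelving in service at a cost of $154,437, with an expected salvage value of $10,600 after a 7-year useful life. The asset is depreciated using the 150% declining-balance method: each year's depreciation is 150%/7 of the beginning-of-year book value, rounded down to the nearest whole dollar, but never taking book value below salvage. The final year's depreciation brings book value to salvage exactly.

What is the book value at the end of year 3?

Depreciable base = $154,437 − $10,600 = $143,837.
Year 1: ⌊$154,437 × 150%/7⌋ = $33,093. Book value $121,344.
Year 2: ⌊$121,344 × 150%/7⌋ = $26,002. Book value $95,342.
Year 3: ⌊$95,342 × 150%/7⌋ = $20,430. Book value $74,912.

$74,912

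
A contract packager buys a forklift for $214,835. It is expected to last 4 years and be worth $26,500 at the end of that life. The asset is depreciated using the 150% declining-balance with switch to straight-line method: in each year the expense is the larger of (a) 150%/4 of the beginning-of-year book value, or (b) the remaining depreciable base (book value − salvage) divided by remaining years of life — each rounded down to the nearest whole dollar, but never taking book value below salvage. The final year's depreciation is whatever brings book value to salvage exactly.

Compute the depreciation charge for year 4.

Depreciable base = $214,835 − $26,500 = $188,335.
Year 1: DB = ⌊$214,835 × 150%/4⌋ = $80,563; SL = ⌊$188,335/4⌋ = $47,083 → take DB $80,563. Book value $134,272.
Year 2: DB = ⌊$134,272 × 150%/4⌋ = $50,352; SL = ⌊$107,772/3⌋ = $35,924 → take DB $50,352. Book value $83,920.
Year 3: DB = ⌊$83,920 × 150%/4⌋ = $31,470; SL = ⌊$57,420/2⌋ = $28,710 → take DB $31,470. Book value $52,450.
Year 4 (final): $52,450 − $26,500 = $25,950. Book value $26,500.

$25,950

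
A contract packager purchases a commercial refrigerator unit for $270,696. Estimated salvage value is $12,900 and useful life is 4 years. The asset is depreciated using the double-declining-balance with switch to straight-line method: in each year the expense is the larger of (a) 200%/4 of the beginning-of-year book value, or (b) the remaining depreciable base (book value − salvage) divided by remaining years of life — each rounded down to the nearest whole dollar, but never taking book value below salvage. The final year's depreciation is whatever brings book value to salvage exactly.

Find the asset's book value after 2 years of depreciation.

$67,674

Depreciable base = $270,696 − $12,900 = $257,796.
Year 1: DB = ⌊$270,696 × 200%/4⌋ = $135,348; SL = ⌊$257,796/4⌋ = $64,449 → take DB $135,348. Book value $135,348.
Year 2: DB = ⌊$135,348 × 200%/4⌋ = $67,674; SL = ⌊$122,448/3⌋ = $40,816 → take DB $67,674. Book value $67,674.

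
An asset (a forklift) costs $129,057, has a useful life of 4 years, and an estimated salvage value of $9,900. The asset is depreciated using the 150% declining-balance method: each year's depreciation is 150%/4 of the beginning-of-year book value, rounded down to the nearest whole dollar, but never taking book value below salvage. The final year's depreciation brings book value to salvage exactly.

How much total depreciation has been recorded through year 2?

Depreciable base = $129,057 − $9,900 = $119,157.
Year 1: ⌊$129,057 × 150%/4⌋ = $48,396. Book value $80,661.
Year 2: ⌊$80,661 × 150%/4⌋ = $30,247. Book value $50,414.
Accumulated through year 2 = $129,057 − $50,414 = $78,643.

$78,643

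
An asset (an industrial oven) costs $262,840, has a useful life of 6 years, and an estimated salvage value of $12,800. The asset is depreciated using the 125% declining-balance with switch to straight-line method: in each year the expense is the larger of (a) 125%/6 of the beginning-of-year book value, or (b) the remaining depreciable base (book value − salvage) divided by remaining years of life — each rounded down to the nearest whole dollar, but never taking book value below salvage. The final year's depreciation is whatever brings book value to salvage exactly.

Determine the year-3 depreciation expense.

Depreciable base = $262,840 − $12,800 = $250,040.
Year 1: DB = ⌊$262,840 × 125%/6⌋ = $54,758; SL = ⌊$250,040/6⌋ = $41,673 → take DB $54,758. Book value $208,082.
Year 2: DB = ⌊$208,082 × 125%/6⌋ = $43,350; SL = ⌊$195,282/5⌋ = $39,056 → take DB $43,350. Book value $164,732.
Year 3: DB = ⌊$164,732 × 125%/6⌋ = $34,319; SL = ⌊$151,932/4⌋ = $37,983 → take SL $37,983. Book value $126,749.

$37,983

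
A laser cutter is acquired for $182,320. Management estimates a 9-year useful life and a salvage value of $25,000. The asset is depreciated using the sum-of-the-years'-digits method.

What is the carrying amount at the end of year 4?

Depreciable base = $182,320 − $25,000 = $157,320.
Sum of the years' digits = 9+8+7+6+5+4+3+2+1 = 45.
Year 1: $157,320 × 9/45 = $31,464. Book value $150,856.
Year 2: $157,320 × 8/45 = $27,968. Book value $122,888.
Year 3: $157,320 × 7/45 = $24,472. Book value $98,416.
Year 4: $157,320 × 6/45 = $20,976. Book value $77,440.

$77,440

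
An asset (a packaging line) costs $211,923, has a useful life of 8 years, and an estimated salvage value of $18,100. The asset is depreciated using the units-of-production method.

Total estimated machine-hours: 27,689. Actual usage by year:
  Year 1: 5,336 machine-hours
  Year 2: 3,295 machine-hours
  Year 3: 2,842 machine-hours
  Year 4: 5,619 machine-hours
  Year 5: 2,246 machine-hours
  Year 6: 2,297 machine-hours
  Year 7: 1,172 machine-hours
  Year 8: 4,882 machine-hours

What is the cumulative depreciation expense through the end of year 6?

Depreciable base = $211,923 − $18,100 = $193,823.
Rate = $193,823 / 27,689 machine-hours = $7 per machine-hour.
Year 1: 5,336 × $7 = $37,352. Book value $174,571.
Year 2: 3,295 × $7 = $23,065. Book value $151,506.
Year 3: 2,842 × $7 = $19,894. Book value $131,612.
Year 4: 5,619 × $7 = $39,333. Book value $92,279.
Year 5: 2,246 × $7 = $15,722. Book value $76,557.
Year 6: 2,297 × $7 = $16,079. Book value $60,478.
Accumulated through year 6 = $211,923 − $60,478 = $151,445.

$151,445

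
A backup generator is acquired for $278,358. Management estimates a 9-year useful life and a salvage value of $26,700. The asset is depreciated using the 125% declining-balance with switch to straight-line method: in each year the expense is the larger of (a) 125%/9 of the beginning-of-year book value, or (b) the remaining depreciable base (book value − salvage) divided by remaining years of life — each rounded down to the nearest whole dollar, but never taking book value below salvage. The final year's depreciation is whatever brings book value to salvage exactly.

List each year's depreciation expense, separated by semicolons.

$38,660; $33,291; $28,667; $25,173; $25,173; $25,173; $25,173; $25,174; $25,174

Depreciable base = $278,358 − $26,700 = $251,658.
Year 1: DB = ⌊$278,358 × 125%/9⌋ = $38,660; SL = ⌊$251,658/9⌋ = $27,962 → take DB $38,660. Book value $239,698.
Year 2: DB = ⌊$239,698 × 125%/9⌋ = $33,291; SL = ⌊$212,998/8⌋ = $26,624 → take DB $33,291. Book value $206,407.
Year 3: DB = ⌊$206,407 × 125%/9⌋ = $28,667; SL = ⌊$179,707/7⌋ = $25,672 → take DB $28,667. Book value $177,740.
Year 4: DB = ⌊$177,740 × 125%/9⌋ = $24,686; SL = ⌊$151,040/6⌋ = $25,173 → take SL $25,173. Book value $152,567.
Year 5: DB = ⌊$152,567 × 125%/9⌋ = $21,189; SL = ⌊$125,867/5⌋ = $25,173 → take SL $25,173. Book value $127,394.
Year 6: DB = ⌊$127,394 × 125%/9⌋ = $17,693; SL = ⌊$100,694/4⌋ = $25,173 → take SL $25,173. Book value $102,221.
Year 7: DB = ⌊$102,221 × 125%/9⌋ = $14,197; SL = ⌊$75,521/3⌋ = $25,173 → take SL $25,173. Book value $77,048.
Year 8: DB = ⌊$77,048 × 125%/9⌋ = $10,701; SL = ⌊$50,348/2⌋ = $25,174 → take SL $25,174. Book value $51,874.
Year 9 (final): $51,874 − $26,700 = $25,174. Book value $26,700.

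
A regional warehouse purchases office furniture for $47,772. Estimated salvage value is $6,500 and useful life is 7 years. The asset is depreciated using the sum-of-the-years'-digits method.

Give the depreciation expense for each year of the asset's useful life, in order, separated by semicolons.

$10,318; $8,844; $7,370; $5,896; $4,422; $2,948; $1,474

Depreciable base = $47,772 − $6,500 = $41,272.
Sum of the years' digits = 7+6+5+4+3+2+1 = 28.
Year 1: $41,272 × 7/28 = $10,318. Book value $37,454.
Year 2: $41,272 × 6/28 = $8,844. Book value $28,610.
Year 3: $41,272 × 5/28 = $7,370. Book value $21,240.
Year 4: $41,272 × 4/28 = $5,896. Book value $15,344.
Year 5: $41,272 × 3/28 = $4,422. Book value $10,922.
Year 6: $41,272 × 2/28 = $2,948. Book value $7,974.
Year 7: $41,272 × 1/28 = $1,474. Book value $6,500.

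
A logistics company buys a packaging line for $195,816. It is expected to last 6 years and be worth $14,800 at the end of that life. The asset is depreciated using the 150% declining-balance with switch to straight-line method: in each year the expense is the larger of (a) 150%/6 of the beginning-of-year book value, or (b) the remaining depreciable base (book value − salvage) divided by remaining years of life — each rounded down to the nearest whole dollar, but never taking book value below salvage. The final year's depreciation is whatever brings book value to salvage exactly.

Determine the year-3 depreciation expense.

$27,536

Depreciable base = $195,816 − $14,800 = $181,016.
Year 1: DB = ⌊$195,816 × 150%/6⌋ = $48,954; SL = ⌊$181,016/6⌋ = $30,169 → take DB $48,954. Book value $146,862.
Year 2: DB = ⌊$146,862 × 150%/6⌋ = $36,715; SL = ⌊$132,062/5⌋ = $26,412 → take DB $36,715. Book value $110,147.
Year 3: DB = ⌊$110,147 × 150%/6⌋ = $27,536; SL = ⌊$95,347/4⌋ = $23,836 → take DB $27,536. Book value $82,611.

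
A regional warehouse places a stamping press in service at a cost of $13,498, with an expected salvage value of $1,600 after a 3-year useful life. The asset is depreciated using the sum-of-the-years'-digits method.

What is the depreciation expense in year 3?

$1,983

Depreciable base = $13,498 − $1,600 = $11,898.
Sum of the years' digits = 3+2+1 = 6.
Year 1: $11,898 × 3/6 = $5,949. Book value $7,549.
Year 2: $11,898 × 2/6 = $3,966. Book value $3,583.
Year 3: $11,898 × 1/6 = $1,983. Book value $1,600.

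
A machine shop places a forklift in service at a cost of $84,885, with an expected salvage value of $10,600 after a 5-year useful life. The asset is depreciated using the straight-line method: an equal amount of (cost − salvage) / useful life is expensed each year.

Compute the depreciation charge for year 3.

$14,857

Depreciable base = $84,885 − $10,600 = $74,285.
Annual expense = $74,285 / 5 = $14,857.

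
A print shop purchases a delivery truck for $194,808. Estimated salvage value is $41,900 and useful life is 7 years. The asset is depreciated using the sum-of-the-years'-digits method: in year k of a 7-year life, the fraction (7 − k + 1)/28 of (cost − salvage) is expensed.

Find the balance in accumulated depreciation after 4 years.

$120,142

Depreciable base = $194,808 − $41,900 = $152,908.
Sum of the years' digits = 7+6+5+4+3+2+1 = 28.
Year 1: $152,908 × 7/28 = $38,227. Book value $156,581.
Year 2: $152,908 × 6/28 = $32,766. Book value $123,815.
Year 3: $152,908 × 5/28 = $27,305. Book value $96,510.
Year 4: $152,908 × 4/28 = $21,844. Book value $74,666.
Accumulated through year 4 = $194,808 − $74,666 = $120,142.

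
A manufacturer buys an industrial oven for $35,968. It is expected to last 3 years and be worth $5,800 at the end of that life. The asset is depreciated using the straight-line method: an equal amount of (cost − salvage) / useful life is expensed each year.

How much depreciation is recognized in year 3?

$10,056

Depreciable base = $35,968 − $5,800 = $30,168.
Annual expense = $30,168 / 3 = $10,056.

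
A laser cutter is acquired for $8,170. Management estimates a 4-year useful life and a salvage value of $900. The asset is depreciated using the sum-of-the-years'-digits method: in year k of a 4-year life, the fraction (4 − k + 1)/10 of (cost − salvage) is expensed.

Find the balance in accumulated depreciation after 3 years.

$6,543

Depreciable base = $8,170 − $900 = $7,270.
Sum of the years' digits = 4+3+2+1 = 10.
Year 1: $7,270 × 4/10 = $2,908. Book value $5,262.
Year 2: $7,270 × 3/10 = $2,181. Book value $3,081.
Year 3: $7,270 × 2/10 = $1,454. Book value $1,627.
Accumulated through year 3 = $8,170 − $1,627 = $6,543.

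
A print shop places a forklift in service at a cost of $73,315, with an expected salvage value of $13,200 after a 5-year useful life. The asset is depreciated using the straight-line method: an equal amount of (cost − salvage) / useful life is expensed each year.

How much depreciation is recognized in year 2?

$12,023

Depreciable base = $73,315 − $13,200 = $60,115.
Annual expense = $60,115 / 5 = $12,023.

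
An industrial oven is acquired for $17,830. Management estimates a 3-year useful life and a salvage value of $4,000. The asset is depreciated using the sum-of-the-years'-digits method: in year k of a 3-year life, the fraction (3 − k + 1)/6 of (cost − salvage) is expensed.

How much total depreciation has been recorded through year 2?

Depreciable base = $17,830 − $4,000 = $13,830.
Sum of the years' digits = 3+2+1 = 6.
Year 1: $13,830 × 3/6 = $6,915. Book value $10,915.
Year 2: $13,830 × 2/6 = $4,610. Book value $6,305.
Accumulated through year 2 = $17,830 − $6,305 = $11,525.

$11,525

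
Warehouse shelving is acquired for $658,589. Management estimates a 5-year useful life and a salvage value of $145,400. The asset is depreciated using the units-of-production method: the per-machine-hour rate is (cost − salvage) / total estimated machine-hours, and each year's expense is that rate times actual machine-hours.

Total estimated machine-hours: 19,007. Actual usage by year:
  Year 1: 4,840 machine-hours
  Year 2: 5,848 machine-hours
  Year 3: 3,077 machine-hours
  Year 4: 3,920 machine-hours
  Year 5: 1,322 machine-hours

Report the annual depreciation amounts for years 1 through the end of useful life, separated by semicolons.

$130,680; $157,896; $83,079; $105,840; $35,694

Depreciable base = $658,589 − $145,400 = $513,189.
Rate = $513,189 / 19,007 machine-hours = $27 per machine-hour.
Year 1: 4,840 × $27 = $130,680. Book value $527,909.
Year 2: 5,848 × $27 = $157,896. Book value $370,013.
Year 3: 3,077 × $27 = $83,079. Book value $286,934.
Year 4: 3,920 × $27 = $105,840. Book value $181,094.
Year 5: 1,322 × $27 = $35,694. Book value $145,400.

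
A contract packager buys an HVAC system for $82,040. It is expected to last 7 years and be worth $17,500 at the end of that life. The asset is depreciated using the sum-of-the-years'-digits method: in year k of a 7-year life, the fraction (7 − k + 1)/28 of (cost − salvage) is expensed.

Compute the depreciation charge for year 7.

$2,305

Depreciable base = $82,040 − $17,500 = $64,540.
Sum of the years' digits = 7+6+5+4+3+2+1 = 28.
Year 1: $64,540 × 7/28 = $16,135. Book value $65,905.
Year 2: $64,540 × 6/28 = $13,830. Book value $52,075.
Year 3: $64,540 × 5/28 = $11,525. Book value $40,550.
Year 4: $64,540 × 4/28 = $9,220. Book value $31,330.
Year 5: $64,540 × 3/28 = $6,915. Book value $24,415.
Year 6: $64,540 × 2/28 = $4,610. Book value $19,805.
Year 7: $64,540 × 1/28 = $2,305. Book value $17,500.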